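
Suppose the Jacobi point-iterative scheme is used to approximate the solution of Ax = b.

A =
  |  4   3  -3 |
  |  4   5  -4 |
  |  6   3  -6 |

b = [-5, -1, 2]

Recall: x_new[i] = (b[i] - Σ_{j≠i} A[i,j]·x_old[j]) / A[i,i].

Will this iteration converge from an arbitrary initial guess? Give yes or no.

no

A = D + L + U where D = diag(4, 5, -6).
Jacobi: T = -D⁻¹(L+U), T[1,2] = -(-4)/(5) = +0.8000; T[1,1] = 0.
  T[0,:] = [+0.0000  -0.7500  +0.7500]
  T[1,:] = [-0.8000  +0.0000  +0.8000]
  T[2,:] = [+1.0000  +0.5000  +0.0000]
|roots of det(T-λI)|: 1.5292, 0.7672, 0.7672.
ρ(T) = max|λ| = 1.5292; 1.5292 > 1 ⇒ diverges.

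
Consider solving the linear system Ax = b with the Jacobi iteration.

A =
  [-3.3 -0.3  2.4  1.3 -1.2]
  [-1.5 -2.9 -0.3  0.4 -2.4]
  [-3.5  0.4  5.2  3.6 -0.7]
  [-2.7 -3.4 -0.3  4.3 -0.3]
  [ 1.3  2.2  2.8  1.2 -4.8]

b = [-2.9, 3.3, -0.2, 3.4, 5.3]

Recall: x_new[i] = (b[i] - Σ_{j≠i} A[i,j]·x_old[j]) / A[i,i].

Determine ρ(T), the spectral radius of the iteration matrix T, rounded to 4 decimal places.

Let D = diag(-3.3, -2.9, 5.2, 4.3, -4.8); L, U the strict triangles.
T_J = -D⁻¹(L+U): T[0,1] = -(-0.3)/(-3.3) = -0.0909; T[0,0] = 0.
  T[0,:] = [+0.0000 -0.0909 +0.7273 +0.3939 -0.3636]
  T[1,:] = [-0.5172 +0.0000 -0.1034 +0.1379 -0.8276]
  T[2,:] = [+0.6731 -0.0769 +0.0000 -0.6923 +0.1346]
  T[3,:] = [+0.6279 +0.7907 +0.0698 +0.0000 +0.0698]
  T[4,:] = [+0.2708 +0.4583 +0.5833 +0.2500 +0.0000]
|roots of det(T-λI)|: 1.2162, 0.8045, 0.7990, 0.7990, 0.1448.
ρ = 1.2162; 1.2162 > 1 ⇒ diverges.

1.2162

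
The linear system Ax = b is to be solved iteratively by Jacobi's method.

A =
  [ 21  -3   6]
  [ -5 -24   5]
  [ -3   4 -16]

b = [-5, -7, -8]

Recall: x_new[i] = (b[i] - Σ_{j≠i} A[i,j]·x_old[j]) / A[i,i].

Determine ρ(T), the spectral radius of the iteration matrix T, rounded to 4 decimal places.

Let D = diag(21, -24, -16); L, U the strict triangles.
T_J = -D⁻¹(L+U): T[0,1] = -(-3)/(21) = +0.1429; T[0,0] = 0.
  T[0,:] = [+0.0000  +0.1429  -0.2857]
  T[1,:] = [-0.2083  +0.0000  +0.2083]
  T[2,:] = [-0.1875  +0.2500  +0.0000]
|λ(T)| sorted: 0.3235, 0.1696, 0.1696.
spectral radius ρ = 0.3235; 0.3235 < 1: convergent.

0.3235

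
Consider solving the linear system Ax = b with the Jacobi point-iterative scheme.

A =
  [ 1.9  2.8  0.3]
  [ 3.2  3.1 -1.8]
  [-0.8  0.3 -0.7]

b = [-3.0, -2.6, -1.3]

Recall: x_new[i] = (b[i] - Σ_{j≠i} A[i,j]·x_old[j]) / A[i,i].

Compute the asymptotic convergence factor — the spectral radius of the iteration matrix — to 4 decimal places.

1.6125

Diagonal D = diag(1.9, 3.1, -0.7); L, U strict lower/upper.
Jacobi T = -D⁻¹(L+U): T[1,0] = -(3.2)/(3.1) = -1.0323; T[1,1] = 0.
  T[0,:] = [+0.0000, -1.4737, -0.1579]
  T[1,:] = [-1.0323, +0.0000, +0.5806]
  T[2,:] = [-1.1429, +0.4286, +0.0000]
|eigenvalues of T|: 1.6125, 0.8237, 0.7889.
ρ(T) = max|λ| = 1.6125; 1.6125 > 1 ⇒ diverges.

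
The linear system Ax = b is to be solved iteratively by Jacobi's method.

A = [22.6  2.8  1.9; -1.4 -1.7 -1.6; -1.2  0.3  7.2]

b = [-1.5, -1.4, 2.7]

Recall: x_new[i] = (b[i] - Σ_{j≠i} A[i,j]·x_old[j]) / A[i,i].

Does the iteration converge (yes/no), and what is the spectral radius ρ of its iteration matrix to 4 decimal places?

Diagonal D = diag(22.6, -1.7, 7.2); L, U strict lower/upper.
T_J = -D⁻¹(L+U): T[2,1] = -(0.3)/(7.2) = -0.0417; T[2,2] = 0.
  T[0,:] = [+0.0000  -0.1239  -0.0841]
  T[1,:] = [-0.8235  +0.0000  -0.9412]
  T[2,:] = [+0.1667  -0.0417  +0.0000]
|eigenvalues of T|: 0.4095, 0.2434, 0.1661.
ρ(T) = max|λ| = 0.4095; 0.4095 < 1 ⇒ converges.

yes, ρ = 0.4095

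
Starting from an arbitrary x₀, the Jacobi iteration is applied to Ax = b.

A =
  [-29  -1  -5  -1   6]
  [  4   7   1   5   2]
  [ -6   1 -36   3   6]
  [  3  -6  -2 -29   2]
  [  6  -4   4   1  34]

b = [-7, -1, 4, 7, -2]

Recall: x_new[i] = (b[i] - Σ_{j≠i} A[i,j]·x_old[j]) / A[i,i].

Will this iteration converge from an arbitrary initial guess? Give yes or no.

Write A = D+L+U with D = diag(-29, 7, -36, -29, 34).
Jacobi T = -D⁻¹(L+U): T[4,2] = -(4)/(34) = -0.1176; T[4,4] = 0.
  T[0,:] = [+0.0000  -0.0345  -0.1724  -0.0345  +0.2069]
  T[1,:] = [-0.5714  +0.0000  -0.1429  -0.7143  -0.2857]
  T[2,:] = [-0.1667  +0.0278  +0.0000  +0.0833  +0.1667]
  T[3,:] = [+0.1034  -0.2069  -0.0690  +0.0000  +0.0690]
  T[4,:] = [-0.1765  +0.1176  -0.1176  -0.0294  +0.0000]
moduli |λ_i(T)| = 0.4093, 0.2401, 0.2401, 0.2090, 0.2090.
ρ = 0.4093; 0.4093 < 1, so it converges for any x₀.

yes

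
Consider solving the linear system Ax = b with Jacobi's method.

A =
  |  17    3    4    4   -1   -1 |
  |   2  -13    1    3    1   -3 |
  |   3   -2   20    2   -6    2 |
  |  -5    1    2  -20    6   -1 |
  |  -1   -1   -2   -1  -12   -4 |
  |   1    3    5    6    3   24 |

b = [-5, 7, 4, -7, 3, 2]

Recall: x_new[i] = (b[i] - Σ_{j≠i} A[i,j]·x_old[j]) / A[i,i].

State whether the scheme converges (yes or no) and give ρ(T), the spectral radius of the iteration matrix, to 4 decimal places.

Diagonal D = diag(17, -13, 20, -20, -12, 24); L, U strict lower/upper.
Jacobi: T = -D⁻¹(L+U), T[1,5] = -(-3)/(-13) = -0.2308; T[1,1] = 0.
  T[0,:] = [+0.0000 -0.1765 -0.2353 -0.2353 +0.0588 +0.0588]
  T[1,:] = [+0.1538 +0.0000 +0.0769 +0.2308 +0.0769 -0.2308]
  T[2,:] = [-0.1500 +0.1000 +0.0000 -0.1000 +0.3000 -0.1000]
  T[3,:] = [-0.2500 +0.0500 +0.1000 +0.0000 +0.3000 -0.0500]
  T[4,:] = [-0.0833 -0.0833 -0.1667 -0.0833 +0.0000 -0.3333]
  T[5,:] = [-0.0417 -0.1250 -0.2083 -0.2500 -0.1250 +0.0000]
|eigenvalues of T|: 0.5014, 0.3827, 0.3827, 0.1267, 0.1267, 0.0440.
spectral radius ρ = 0.5014; 0.5014 < 1 ⇒ converges.

yes, ρ = 0.5014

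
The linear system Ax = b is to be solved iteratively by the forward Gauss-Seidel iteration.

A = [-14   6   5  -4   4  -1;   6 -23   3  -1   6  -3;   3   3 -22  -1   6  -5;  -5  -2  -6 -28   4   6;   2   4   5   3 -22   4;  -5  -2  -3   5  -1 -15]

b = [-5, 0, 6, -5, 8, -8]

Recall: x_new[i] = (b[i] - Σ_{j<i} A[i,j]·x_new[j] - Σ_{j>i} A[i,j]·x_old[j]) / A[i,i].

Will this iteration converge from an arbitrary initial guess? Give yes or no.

Split A = D + L + U, D = diag(-14, -23, -22, -28, -22, -15).
GS T = -(D+L)⁻¹U: row 0 first, T[0,3] = -(-4)/(-14) = -0.2857; later rows by forward substitution.
  T[0,:] = [+0.0000  +0.4286  +0.3571  -0.2857  +0.2857  -0.0714]
  T[1,:] = [+0.0000  +0.1118  +0.2236  -0.1180  +0.3354  -0.1491]
  T[2,:] = [+0.0000  +0.0737  +0.0792  -0.1005  +0.3574  -0.2573]
  T[3,:] = [+0.0000  -0.1003  -0.0967  +0.0810  -0.0087  +0.2928]
  T[4,:] = [+0.0000  +0.0624  +0.0779  -0.0592  +0.1670  +0.1297]
  T[5,:] = [+0.0000  -0.2101  -0.2021  +0.1620  -0.2255  +0.1841]
moduli |λ_i(T)| = 0.6419, 0.1792, 0.1119, 0.1119, 0.0153, 0.0000.
spectral radius ρ = 0.6419; 0.6419 < 1: convergent.

yes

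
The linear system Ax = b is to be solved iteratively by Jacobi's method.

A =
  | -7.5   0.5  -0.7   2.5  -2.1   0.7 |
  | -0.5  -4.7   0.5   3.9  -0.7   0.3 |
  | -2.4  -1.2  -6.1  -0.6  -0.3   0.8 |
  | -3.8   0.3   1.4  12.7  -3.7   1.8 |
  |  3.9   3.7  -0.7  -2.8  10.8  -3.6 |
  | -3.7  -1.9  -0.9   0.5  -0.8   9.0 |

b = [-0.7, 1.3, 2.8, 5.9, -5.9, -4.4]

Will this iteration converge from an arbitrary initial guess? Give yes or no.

yes

A = D + L + U where D = diag(-7.5, -4.7, -6.1, 12.7, 10.8, 9).
T_J = -D⁻¹(L+U): T[5,0] = -(-3.7)/(9) = +0.4111; T[5,5] = 0.
  T[0,:] = [+0.0000, +0.0667, -0.0933, +0.3333, -0.2800, +0.0933]
  T[1,:] = [-0.1064, +0.0000, +0.1064, +0.8298, -0.1489, +0.0638]
  T[2,:] = [-0.3934, -0.1967, +0.0000, -0.0984, -0.0492, +0.1311]
  T[3,:] = [+0.2992, -0.0236, -0.1102, +0.0000, +0.2913, -0.1417]
  T[4,:] = [-0.3611, -0.3426, +0.0648, +0.2593, +0.0000, +0.3333]
  T[5,:] = [+0.4111, +0.2111, +0.1000, -0.0556, +0.0889, +0.0000]
|λ(T)| sorted: 0.8548, 0.4232, 0.3158, 0.3158, 0.1443, 0.0573.
spectral radius ρ = 0.8548; 0.8548 < 1 ⇒ converges.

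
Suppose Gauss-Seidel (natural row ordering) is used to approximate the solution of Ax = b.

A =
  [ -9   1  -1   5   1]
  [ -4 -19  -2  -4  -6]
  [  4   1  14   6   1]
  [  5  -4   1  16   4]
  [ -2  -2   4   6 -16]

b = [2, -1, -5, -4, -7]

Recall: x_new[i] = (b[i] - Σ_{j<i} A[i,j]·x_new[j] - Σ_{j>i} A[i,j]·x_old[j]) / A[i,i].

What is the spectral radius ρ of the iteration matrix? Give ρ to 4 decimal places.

0.5026

Write A = D+L+U with D = diag(-9, -19, 14, 16, -16).
T_GS = -(D+L)⁻¹U: row 0 first, T[0,2] = -(-1)/(-9) = -0.1111; later rows by forward substitution.
  T[0,:] = [+0.0000, +0.1111, -0.1111, +0.5556, +0.1111]
  T[1,:] = [+0.0000, -0.0234, -0.0819, -0.3275, -0.3392]
  T[2,:] = [+0.0000, -0.0301, +0.0376, -0.5639, -0.0789]
  T[3,:] = [+0.0000, -0.0387, +0.0119, -0.2202, -0.3646]
  T[4,:] = [+0.0000, -0.0330, +0.0380, -0.2521, -0.1279]
|λ(T)| sorted: 0.5026, 0.1852, 0.0410, 0.0410, 0.0000.
ρ = 0.5026; 0.5026 < 1: convergent.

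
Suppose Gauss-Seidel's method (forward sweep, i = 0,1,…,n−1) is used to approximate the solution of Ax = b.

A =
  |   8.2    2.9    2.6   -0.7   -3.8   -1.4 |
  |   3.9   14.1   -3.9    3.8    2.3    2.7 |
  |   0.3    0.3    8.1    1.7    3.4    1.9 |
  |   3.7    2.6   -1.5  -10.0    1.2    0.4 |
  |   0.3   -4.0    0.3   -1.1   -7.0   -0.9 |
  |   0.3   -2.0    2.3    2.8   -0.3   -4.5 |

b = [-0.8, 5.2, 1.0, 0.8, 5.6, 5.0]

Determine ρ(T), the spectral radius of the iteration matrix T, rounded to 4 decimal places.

0.6697

A = D + L + U where D = diag(8.2, 14.1, 8.1, -10, -7, -4.5).
Gauss-Seidel: T = -(D+L)⁻¹U, row 0 first, T[0,5] = -(-1.4)/(8.2) = +0.1707; later rows by forward substitution.
  T[0,:] = [+0.0000  -0.3537  -0.3171  +0.0854  +0.4634  +0.1707]
  T[1,:] = [+0.0000  +0.0978  +0.3643  -0.2931  -0.2913  -0.2387]
  T[2,:] = [+0.0000  +0.0095  -0.0017  -0.2022  -0.4261  -0.2321]
  T[3,:] = [+0.0000  -0.1068  -0.0223  -0.0143  +0.2796  +0.0759]
  T[4,:] = [+0.0000  -0.0539  -0.2183  +0.1647  +0.1241  -0.0067]
  T[5,:] = [+0.0000  -0.1251  -0.1833  +0.0127  +0.1083  +0.0466]
|roots of det(T-λI)|: 0.6697, 0.2663, 0.2663, 0.0849, 0.0052, 0.0000.
ρ = 0.6697; 0.6697 < 1, so it converges for any x₀.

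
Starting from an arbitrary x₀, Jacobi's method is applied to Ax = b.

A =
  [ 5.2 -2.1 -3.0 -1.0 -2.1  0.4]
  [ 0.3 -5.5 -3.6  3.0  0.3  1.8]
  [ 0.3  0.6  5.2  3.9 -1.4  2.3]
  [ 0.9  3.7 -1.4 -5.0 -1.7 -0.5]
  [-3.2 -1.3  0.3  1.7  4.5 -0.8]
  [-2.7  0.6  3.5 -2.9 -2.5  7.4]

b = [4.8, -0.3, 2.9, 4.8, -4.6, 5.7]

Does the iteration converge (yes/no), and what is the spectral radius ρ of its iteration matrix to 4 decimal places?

Let D = diag(5.2, -5.5, 5.2, -5, 4.5, 7.4); L, U the strict triangles.
T_J = -D⁻¹(L+U): T[1,4] = -(0.3)/(-5.5) = +0.0545; T[1,1] = 0.
  T[0,:] = [+0.0000  +0.4038  +0.5769  +0.1923  +0.4038  -0.0769]
  T[1,:] = [+0.0545  +0.0000  -0.6545  +0.5455  +0.0545  +0.3273]
  T[2,:] = [-0.0577  -0.1154  +0.0000  -0.7500  +0.2692  -0.4423]
  T[3,:] = [+0.1800  +0.7400  -0.2800  +0.0000  -0.3400  -0.1000]
  T[4,:] = [+0.7111  +0.2889  -0.0667  -0.3778  +0.0000  +0.1778]
  T[5,:] = [+0.3649  -0.0811  -0.4730  +0.3919  +0.3378  +0.0000]
moduli |λ_i(T)| = 1.1370, 0.8214, 0.7063, 0.6796, 0.4703, 0.4703.
ρ = 1.1370; 1.1370 > 1, so it fails to converge.

no, ρ = 1.1370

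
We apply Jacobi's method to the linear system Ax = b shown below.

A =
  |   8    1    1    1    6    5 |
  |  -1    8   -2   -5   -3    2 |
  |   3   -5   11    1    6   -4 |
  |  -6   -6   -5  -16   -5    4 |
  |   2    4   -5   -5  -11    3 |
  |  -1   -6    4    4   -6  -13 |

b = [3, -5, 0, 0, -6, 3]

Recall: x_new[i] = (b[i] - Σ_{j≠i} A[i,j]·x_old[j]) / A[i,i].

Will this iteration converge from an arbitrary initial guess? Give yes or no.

A = D + L + U where D = diag(8, 8, 11, -16, -11, -13).
Jacobi: T = -D⁻¹(L+U), T[1,0] = -(-1)/(8) = +0.1250; T[1,1] = 0.
  T[0,:] = [+0.0000, -0.1250, -0.1250, -0.1250, -0.7500, -0.6250]
  T[1,:] = [+0.1250, +0.0000, +0.2500, +0.6250, +0.3750, -0.2500]
  T[2,:] = [-0.2727, +0.4545, +0.0000, -0.0909, -0.5455, +0.3636]
  T[3,:] = [-0.3750, -0.3750, -0.3125, +0.0000, -0.3125, +0.2500]
  T[4,:] = [+0.1818, +0.3636, -0.4545, -0.4545, +0.0000, +0.2727]
  T[5,:] = [-0.0769, -0.4615, +0.3077, +0.3077, -0.4615, +0.0000]
|eigenvalues of T|: 1.1495, 0.7630, 0.5086, 0.5086, 0.4880, 0.4880.
ρ = 1.1495; 1.1495 > 1, so it fails to converge.

no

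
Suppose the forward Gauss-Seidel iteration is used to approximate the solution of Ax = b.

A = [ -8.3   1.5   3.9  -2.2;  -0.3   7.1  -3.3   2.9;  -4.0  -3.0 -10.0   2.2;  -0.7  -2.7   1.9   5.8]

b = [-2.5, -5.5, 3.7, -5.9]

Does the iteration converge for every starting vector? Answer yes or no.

yes

Split A = D + L + U, D = diag(-8.3, 7.1, -10, 5.8).
Gauss-Seidel: T = -(D+L)⁻¹U, row 0 first, T[0,1] = -(1.5)/(-8.3) = +0.1807; later rows by forward substitution.
  T[0,:] = [+0.0000, +0.1807, +0.4699, -0.2651]
  T[1,:] = [+0.0000, +0.0076, +0.4846, -0.4197]
  T[2,:] = [+0.0000, -0.0746, -0.3333, +0.4519]
  T[3,:] = [+0.0000, +0.0498, +0.3915, -0.3754]
|roots of det(T-λI)|: 0.6967, 0.0588, 0.0544, 0.0000.
spectral radius ρ = 0.6967; 0.6967 < 1 ⇒ converges.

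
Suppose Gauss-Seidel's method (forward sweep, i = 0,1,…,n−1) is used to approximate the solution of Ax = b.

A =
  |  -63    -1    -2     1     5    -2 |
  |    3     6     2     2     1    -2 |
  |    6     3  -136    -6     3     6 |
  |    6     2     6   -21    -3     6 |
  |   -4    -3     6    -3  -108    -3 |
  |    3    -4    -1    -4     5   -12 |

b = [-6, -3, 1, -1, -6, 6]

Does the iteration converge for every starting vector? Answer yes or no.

Write A = D+L+U with D = diag(-63, 6, -136, -21, -108, -12).
GS T = -(D+L)⁻¹U: row 0 first, T[0,5] = -(-2)/(-63) = -0.0317; later rows by forward substitution.
  T[0,:] = [+0.0000  -0.0159  -0.0317  +0.0159  +0.0794  -0.0317]
  T[1,:] = [+0.0000  +0.0079  -0.3175  -0.3413  -0.2063  +0.3492]
  T[2,:] = [+0.0000  -0.0005  -0.0084  -0.0509  +0.0210  +0.0504]
  T[3,:] = [+0.0000  -0.0039  -0.0417  -0.0425  -0.1338  +0.3243]
  T[4,:] = [+0.0000  +0.0004  +0.0107  +0.0072  +0.0077  -0.0425]
  T[5,:] = [+0.0000  -0.0051  +0.1169  +0.1392  +0.1347  -0.2544]
|eigenvalues of T|: 0.3889, 0.0634, 0.0634, 0.0181, 0.0082, 0.0000.
ρ = 0.3889; 0.3889 < 1 ⇒ converges.

yes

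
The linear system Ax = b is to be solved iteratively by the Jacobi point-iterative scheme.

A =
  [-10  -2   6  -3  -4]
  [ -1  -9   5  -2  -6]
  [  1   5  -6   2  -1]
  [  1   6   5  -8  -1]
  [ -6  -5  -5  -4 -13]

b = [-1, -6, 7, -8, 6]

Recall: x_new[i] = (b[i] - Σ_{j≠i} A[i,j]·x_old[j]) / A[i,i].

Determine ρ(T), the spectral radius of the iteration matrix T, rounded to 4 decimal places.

A = D + L + U where D = diag(-10, -9, -6, -8, -13).
Jacobi: T = -D⁻¹(L+U), T[1,2] = -(5)/(-9) = +0.5556; T[1,1] = 0.
  T[0,:] = [+0.0000  -0.2000  +0.6000  -0.3000  -0.4000]
  T[1,:] = [-0.1111  +0.0000  +0.5556  -0.2222  -0.6667]
  T[2,:] = [+0.1667  +0.8333  +0.0000  +0.3333  -0.1667]
  T[3,:] = [+0.1250  +0.7500  +0.6250  +0.0000  -0.1250]
  T[4,:] = [-0.4615  -0.3846  -0.3846  -0.3077  +0.0000]
|eigenvalues of T|: 1.2268, 0.8828, 0.3248, 0.3248, 0.0863.
ρ(T) = max|λ| = 1.2268; 1.2268 > 1: divergent.

1.2268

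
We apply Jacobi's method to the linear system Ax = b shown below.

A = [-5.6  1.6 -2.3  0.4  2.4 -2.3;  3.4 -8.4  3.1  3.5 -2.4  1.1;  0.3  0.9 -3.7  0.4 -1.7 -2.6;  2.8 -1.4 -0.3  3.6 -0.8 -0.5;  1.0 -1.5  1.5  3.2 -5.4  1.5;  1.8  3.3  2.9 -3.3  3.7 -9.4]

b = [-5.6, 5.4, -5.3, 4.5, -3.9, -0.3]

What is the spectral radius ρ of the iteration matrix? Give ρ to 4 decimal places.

1.1951

Diagonal D = diag(-5.6, -8.4, -3.7, 3.6, -5.4, -9.4); L, U strict lower/upper.
Jacobi: T = -D⁻¹(L+U), T[0,3] = -(0.4)/(-5.6) = +0.0714; T[0,0] = 0.
  T[0,:] = [+0.0000 +0.2857 -0.4107 +0.0714 +0.4286 -0.4107]
  T[1,:] = [+0.4048 +0.0000 +0.3690 +0.4167 -0.2857 +0.1310]
  T[2,:] = [+0.0811 +0.2432 +0.0000 +0.1081 -0.4595 -0.7027]
  T[3,:] = [-0.7778 +0.3889 +0.0833 +0.0000 +0.2222 +0.1389]
  T[4,:] = [+0.1852 -0.2778 +0.2778 +0.5926 +0.0000 +0.2778]
  T[5,:] = [+0.1915 +0.3511 +0.3085 -0.3511 +0.3936 +0.0000]
moduli |λ_i(T)| = 1.1951, 0.7305, 0.7305, 0.6079, 0.6079, 0.2233.
ρ = 1.1951; 1.1951 > 1 ⇒ diverges.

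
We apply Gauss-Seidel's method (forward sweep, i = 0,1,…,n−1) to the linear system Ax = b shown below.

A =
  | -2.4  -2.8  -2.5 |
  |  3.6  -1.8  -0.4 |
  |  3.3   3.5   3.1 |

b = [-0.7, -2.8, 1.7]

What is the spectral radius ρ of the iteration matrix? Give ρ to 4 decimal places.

1.1355

A = D + L + U where D = diag(-2.4, -1.8, 3.1).
GS T = -(D+L)⁻¹U: row 0 first, T[0,1] = -(-2.8)/(-2.4) = -1.1667; later rows by forward substitution.
  T[0,:] = [+0.0000 -1.1667 -1.0417]
  T[1,:] = [+0.0000 -2.3333 -2.3056]
  T[2,:] = [+0.0000 +3.8763 +3.7119]
eigenvalue magnitudes: 1.1355, 0.2430, 0.0000.
ρ = 1.1355; 1.1355 > 1: divergent.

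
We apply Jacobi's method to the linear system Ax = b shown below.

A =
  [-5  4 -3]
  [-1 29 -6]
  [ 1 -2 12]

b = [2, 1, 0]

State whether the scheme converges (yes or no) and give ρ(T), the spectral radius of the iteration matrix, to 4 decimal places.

A = D + L + U where D = diag(-5, 29, 12).
T_J = -D⁻¹(L+U): T[1,0] = -(-1)/(29) = +0.0345; T[1,1] = 0.
  T[0,:] = [+0.0000 +0.8000 -0.6000]
  T[1,:] = [+0.0345 +0.0000 +0.2069]
  T[2,:] = [-0.0833 +0.1667 +0.0000]
|λ(T)| sorted: 0.3947, 0.2090, 0.2090.
ρ(T) = max|λ| = 0.3947; 0.3947 < 1 ⇒ converges.

yes, ρ = 0.3947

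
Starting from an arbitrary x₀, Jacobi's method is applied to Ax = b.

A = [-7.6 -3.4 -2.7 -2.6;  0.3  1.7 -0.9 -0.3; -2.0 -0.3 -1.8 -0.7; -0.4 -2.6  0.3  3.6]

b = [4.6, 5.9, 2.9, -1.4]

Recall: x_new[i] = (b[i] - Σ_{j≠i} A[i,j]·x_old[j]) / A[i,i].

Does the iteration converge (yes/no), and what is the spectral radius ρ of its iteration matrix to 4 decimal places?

yes, ρ = 0.8677

Diagonal D = diag(-7.6, 1.7, -1.8, 3.6); L, U strict lower/upper.
T_J = -D⁻¹(L+U): T[0,1] = -(-3.4)/(-7.6) = -0.4474; T[0,0] = 0.
  T[0,:] = [+0.0000 -0.4474 -0.3553 -0.3421]
  T[1,:] = [-0.1765 +0.0000 +0.5294 +0.1765]
  T[2,:] = [-1.1111 -0.1667 +0.0000 -0.3889]
  T[3,:] = [+0.1111 +0.7222 -0.0833 +0.0000]
eigenvalue magnitudes: 0.8677, 0.6967, 0.3556, 0.3556.
ρ(T) = max|λ| = 0.8677; 0.8677 < 1, so it converges for any x₀.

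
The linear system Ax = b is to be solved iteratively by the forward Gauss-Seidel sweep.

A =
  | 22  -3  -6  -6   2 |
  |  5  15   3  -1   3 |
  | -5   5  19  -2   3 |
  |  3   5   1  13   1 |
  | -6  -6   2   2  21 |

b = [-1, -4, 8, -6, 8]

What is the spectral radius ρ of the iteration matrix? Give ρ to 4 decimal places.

0.1558

Let D = diag(22, 15, 19, 13, 21); L, U the strict triangles.
T_GS = -(D+L)⁻¹U: row 0 first, T[0,1] = -(-3)/(22) = +0.1364; later rows by forward substitution.
  T[0,:] = [+0.0000, +0.1364, +0.2727, +0.2727, -0.0909]
  T[1,:] = [+0.0000, -0.0455, -0.2909, -0.0242, -0.1697]
  T[2,:] = [+0.0000, +0.0478, +0.1483, +0.1834, -0.1372]
  T[3,:] = [+0.0000, -0.0177, +0.0375, -0.0677, +0.0199]
  T[4,:] = [+0.0000, +0.0231, -0.0229, +0.0600, -0.0633]
|roots of det(T-λI)|: 0.1558, 0.1208, 0.1208, 0.0277, 0.0000.
ρ = 0.1558; 0.1558 < 1 ⇒ converges.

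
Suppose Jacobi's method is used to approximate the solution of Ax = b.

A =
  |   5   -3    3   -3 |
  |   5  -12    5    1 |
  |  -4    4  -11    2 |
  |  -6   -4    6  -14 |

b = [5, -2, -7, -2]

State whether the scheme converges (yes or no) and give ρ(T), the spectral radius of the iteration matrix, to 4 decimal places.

Split A = D + L + U, D = diag(5, -12, -11, -14).
Jacobi T = -D⁻¹(L+U): T[0,1] = -(-3)/(5) = +0.6000; T[0,0] = 0.
  T[0,:] = [+0.0000  +0.6000  -0.6000  +0.6000]
  T[1,:] = [+0.4167  +0.0000  +0.4167  +0.0833]
  T[2,:] = [-0.3636  +0.3636  +0.0000  +0.1818]
  T[3,:] = [-0.4286  -0.2857  +0.4286  +0.0000]
eigenvalue magnitudes: 0.9311, 0.4933, 0.4933, 0.3668.
ρ(T) = max|λ| = 0.9311; 0.9311 < 1 ⇒ converges.

yes, ρ = 0.9311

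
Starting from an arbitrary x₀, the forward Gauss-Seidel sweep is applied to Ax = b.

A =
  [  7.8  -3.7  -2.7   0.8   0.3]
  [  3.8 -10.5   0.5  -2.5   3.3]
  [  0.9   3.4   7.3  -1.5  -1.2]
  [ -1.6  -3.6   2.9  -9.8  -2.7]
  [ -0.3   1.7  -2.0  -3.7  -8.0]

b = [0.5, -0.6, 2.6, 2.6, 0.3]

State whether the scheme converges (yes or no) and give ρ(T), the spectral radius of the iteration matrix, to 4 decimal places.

A = D + L + U where D = diag(7.8, -10.5, 7.3, -9.8, -8).
Gauss-Seidel: T = -(D+L)⁻¹U, row 0 first, T[0,3] = -(0.8)/(7.8) = -0.1026; later rows by forward substitution.
  T[0,:] = [+0.0000  +0.4744  +0.3462  -0.1026  -0.0385]
  T[1,:] = [+0.0000  +0.1717  +0.1729  -0.2752  +0.3004]
  T[2,:] = [+0.0000  -0.1384  -0.1232  +0.3463  +0.0292]
  T[3,:] = [+0.0000  -0.1815  -0.1565  +0.2203  -0.3709]
  T[4,:] = [+0.0000  +0.1372  +0.1269  -0.2431  +0.2295]
|eigenvalues of T|: 0.5949, 0.0871, 0.0304, 0.0304, 0.0000.
ρ(T) = max|λ| = 0.5949; 0.5949 < 1: convergent.

yes, ρ = 0.5949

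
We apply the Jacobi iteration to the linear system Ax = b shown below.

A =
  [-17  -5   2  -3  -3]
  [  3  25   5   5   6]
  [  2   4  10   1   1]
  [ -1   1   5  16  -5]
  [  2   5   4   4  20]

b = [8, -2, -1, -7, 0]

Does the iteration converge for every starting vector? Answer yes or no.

yes

A = D + L + U where D = diag(-17, 25, 10, 16, 20).
Jacobi: T = -D⁻¹(L+U), T[3,0] = -(-1)/(16) = +0.0625; T[3,3] = 0.
  T[0,:] = [+0.0000 -0.2941 +0.1176 -0.1765 -0.1765]
  T[1,:] = [-0.1200 +0.0000 -0.2000 -0.2000 -0.2400]
  T[2,:] = [-0.2000 -0.4000 +0.0000 -0.1000 -0.1000]
  T[3,:] = [+0.0625 -0.0625 -0.3125 +0.0000 +0.3125]
  T[4,:] = [-0.1000 -0.2500 -0.2000 -0.2000 +0.0000]
|λ(T)| sorted: 0.5642, 0.2727, 0.2546, 0.2546, 0.0628.
ρ = 0.5642; 0.5642 < 1: convergent.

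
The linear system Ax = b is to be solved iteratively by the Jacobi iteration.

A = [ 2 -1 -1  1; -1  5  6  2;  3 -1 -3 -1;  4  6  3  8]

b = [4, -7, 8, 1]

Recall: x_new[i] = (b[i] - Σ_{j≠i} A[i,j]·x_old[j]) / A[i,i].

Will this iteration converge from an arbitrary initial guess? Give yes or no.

no

Diagonal D = diag(2, 5, -3, 8); L, U strict lower/upper.
T_J = -D⁻¹(L+U): T[2,0] = -(3)/(-3) = +1.0000; T[2,2] = 0.
  T[0,:] = [+0.0000  +0.5000  +0.5000  -0.5000]
  T[1,:] = [+0.2000  +0.0000  -1.2000  -0.4000]
  T[2,:] = [+1.0000  -0.3333  +0.0000  -0.3333]
  T[3,:] = [-0.5000  -0.7500  -0.3750  +0.0000]
moduli |λ_i(T)| = 1.2771, 1.0137, 1.0137, 0.5778.
spectral radius ρ = 1.2771; 1.2771 > 1: divergent.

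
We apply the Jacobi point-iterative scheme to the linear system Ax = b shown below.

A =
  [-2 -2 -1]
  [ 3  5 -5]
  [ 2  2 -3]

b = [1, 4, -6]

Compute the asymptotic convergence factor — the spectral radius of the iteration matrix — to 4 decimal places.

Split A = D + L + U, D = diag(-2, 5, -3).
Jacobi: T = -D⁻¹(L+U), T[1,2] = -(-5)/(5) = +1.0000; T[1,1] = 0.
  T[0,:] = [+0.0000, -1.0000, -0.5000]
  T[1,:] = [-0.6000, +0.0000, +1.0000]
  T[2,:] = [+0.6667, +0.6667, +0.0000]
moduli |λ_i(T)| = 1.1563, 0.6353, 0.6353.
spectral radius ρ = 1.1563; 1.1563 > 1: divergent.

1.1563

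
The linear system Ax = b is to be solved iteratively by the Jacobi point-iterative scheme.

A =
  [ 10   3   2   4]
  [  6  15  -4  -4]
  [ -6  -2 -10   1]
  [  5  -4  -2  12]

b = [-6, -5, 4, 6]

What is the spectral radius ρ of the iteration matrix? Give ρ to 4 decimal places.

Split A = D + L + U, D = diag(10, 15, -10, 12).
Jacobi: T = -D⁻¹(L+U), T[3,1] = -(-4)/(12) = +0.3333; T[3,3] = 0.
  T[0,:] = [+0.0000, -0.3000, -0.2000, -0.4000]
  T[1,:] = [-0.4000, +0.0000, +0.2667, +0.2667]
  T[2,:] = [-0.6000, -0.2000, +0.0000, +0.1000]
  T[3,:] = [-0.4167, +0.3333, +0.1667, +0.0000]
moduli |λ_i(T)| = 0.8314, 0.4366, 0.2449, 0.2449.
ρ(T) = max|λ| = 0.8314; 0.8314 < 1 ⇒ converges.

0.8314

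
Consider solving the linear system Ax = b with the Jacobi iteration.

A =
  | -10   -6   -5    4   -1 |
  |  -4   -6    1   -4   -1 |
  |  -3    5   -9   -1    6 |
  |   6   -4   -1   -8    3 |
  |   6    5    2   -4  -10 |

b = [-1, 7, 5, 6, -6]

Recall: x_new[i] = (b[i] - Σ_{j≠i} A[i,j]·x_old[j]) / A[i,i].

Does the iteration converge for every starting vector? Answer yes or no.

no

Let D = diag(-10, -6, -9, -8, -10); L, U the strict triangles.
Jacobi: T = -D⁻¹(L+U), T[2,1] = -(5)/(-9) = +0.5556; T[2,2] = 0.
  T[0,:] = [+0.0000 -0.6000 -0.5000 +0.4000 -0.1000]
  T[1,:] = [-0.6667 +0.0000 +0.1667 -0.6667 -0.1667]
  T[2,:] = [-0.3333 +0.5556 +0.0000 -0.1111 +0.6667]
  T[3,:] = [+0.7500 -0.5000 -0.1250 +0.0000 +0.3750]
  T[4,:] = [+0.6000 +0.5000 +0.2000 -0.4000 +0.0000]
|eigenvalues of T|: 1.3880, 0.7406, 0.6119, 0.5281, 0.5281.
ρ(T) = max|λ| = 1.3880; 1.3880 > 1 ⇒ diverges.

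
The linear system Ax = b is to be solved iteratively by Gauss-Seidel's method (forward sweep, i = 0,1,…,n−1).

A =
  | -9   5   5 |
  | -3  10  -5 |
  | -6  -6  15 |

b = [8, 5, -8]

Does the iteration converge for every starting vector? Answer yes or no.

Diagonal D = diag(-9, 10, 15); L, U strict lower/upper.
T_GS = -(D+L)⁻¹U: row 0 first, T[0,2] = -(5)/(-9) = +0.5556; later rows by forward substitution.
  T[0,:] = [+0.0000  +0.5556  +0.5556]
  T[1,:] = [+0.0000  +0.1667  +0.6667]
  T[2,:] = [+0.0000  +0.2889  +0.4889]
eigenvalue magnitudes: 0.7953, 0.1397, 0.0000.
ρ(T) = max|λ| = 0.7953; 0.7953 < 1: convergent.

yes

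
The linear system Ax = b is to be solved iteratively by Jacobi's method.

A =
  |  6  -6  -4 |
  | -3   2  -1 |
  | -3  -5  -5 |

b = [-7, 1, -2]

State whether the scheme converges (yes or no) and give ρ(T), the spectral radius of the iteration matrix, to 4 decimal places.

no, ρ = 1.2732

Let D = diag(6, 2, -5); L, U the strict triangles.
Jacobi T = -D⁻¹(L+U): T[1,0] = -(-3)/(2) = +1.5000; T[1,1] = 0.
  T[0,:] = [+0.0000 +1.0000 +0.6667]
  T[1,:] = [+1.5000 +0.0000 +0.5000]
  T[2,:] = [-0.6000 -1.0000 +0.0000]
moduli |λ_i(T)| = 1.2732, 1.0105, 1.0105.
spectral radius ρ = 1.2732; 1.2732 > 1: divergent.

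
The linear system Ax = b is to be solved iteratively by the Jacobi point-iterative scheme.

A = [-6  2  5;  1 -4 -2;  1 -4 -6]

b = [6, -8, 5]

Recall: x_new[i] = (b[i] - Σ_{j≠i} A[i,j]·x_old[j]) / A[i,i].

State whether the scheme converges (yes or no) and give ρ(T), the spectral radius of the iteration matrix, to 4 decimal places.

yes, ρ = 0.8650

Split A = D + L + U, D = diag(-6, -4, -6).
T_J = -D⁻¹(L+U): T[2,0] = -(1)/(-6) = +0.1667; T[2,2] = 0.
  T[0,:] = [+0.0000 +0.3333 +0.8333]
  T[1,:] = [+0.2500 +0.0000 -0.5000]
  T[2,:] = [+0.1667 -0.6667 +0.0000]
|eigenvalues of T|: 0.8650, 0.4390, 0.4390.
ρ = 0.8650; 0.8650 < 1 ⇒ converges.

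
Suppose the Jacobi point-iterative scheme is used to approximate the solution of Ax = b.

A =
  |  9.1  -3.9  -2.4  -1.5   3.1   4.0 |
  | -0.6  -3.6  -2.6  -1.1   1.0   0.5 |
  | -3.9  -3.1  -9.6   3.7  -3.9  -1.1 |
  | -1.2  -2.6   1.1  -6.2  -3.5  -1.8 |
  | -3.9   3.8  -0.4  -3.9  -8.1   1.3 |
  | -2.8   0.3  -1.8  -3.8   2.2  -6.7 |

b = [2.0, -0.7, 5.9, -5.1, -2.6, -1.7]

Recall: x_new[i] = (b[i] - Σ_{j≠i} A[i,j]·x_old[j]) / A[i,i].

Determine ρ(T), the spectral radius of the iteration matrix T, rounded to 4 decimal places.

1.3544

Split A = D + L + U, D = diag(9.1, -3.6, -9.6, -6.2, -8.1, -6.7).
T_J = -D⁻¹(L+U): T[2,4] = -(-3.9)/(-9.6) = -0.4062; T[2,2] = 0.
  T[0,:] = [+0.0000  +0.4286  +0.2637  +0.1648  -0.3407  -0.4396]
  T[1,:] = [-0.1667  +0.0000  -0.7222  -0.3056  +0.2778  +0.1389]
  T[2,:] = [-0.4062  -0.3229  +0.0000  +0.3854  -0.4062  -0.1146]
  T[3,:] = [-0.1935  -0.4194  +0.1774  +0.0000  -0.5645  -0.2903]
  T[4,:] = [-0.4815  +0.4691  -0.0494  -0.4815  +0.0000  +0.1605]
  T[5,:] = [-0.4179  +0.0448  -0.2687  -0.5672  +0.3284  +0.0000]
|λ(T)| sorted: 1.3544, 0.6686, 0.6187, 0.6187, 0.4342, 0.2809.
ρ = 1.3544; 1.3544 > 1, so it fails to converge.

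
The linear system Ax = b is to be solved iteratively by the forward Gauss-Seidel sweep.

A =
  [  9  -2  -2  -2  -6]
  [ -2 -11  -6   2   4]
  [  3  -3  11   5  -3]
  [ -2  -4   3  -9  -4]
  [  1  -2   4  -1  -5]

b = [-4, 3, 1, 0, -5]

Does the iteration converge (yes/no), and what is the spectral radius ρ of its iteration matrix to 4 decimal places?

A = D + L + U where D = diag(9, -11, 11, -9, -5).
GS T = -(D+L)⁻¹U: row 0 first, T[0,3] = -(-2)/(9) = +0.2222; later rows by forward substitution.
  T[0,:] = [+0.0000  +0.2222  +0.2222  +0.2222  +0.6667]
  T[1,:] = [+0.0000  -0.0404  -0.5859  +0.1414  +0.2424]
  T[2,:] = [+0.0000  -0.0716  -0.2204  -0.4766  +0.1570]
  T[3,:] = [+0.0000  -0.0553  +0.1375  -0.2711  -0.6480]
  T[4,:] = [+0.0000  +0.0144  +0.0750  -0.3392  +0.2916]
|roots of det(T-λI)|: 0.5554, 0.4471, 0.4471, 0.0441, 0.0000.
ρ(T) = max|λ| = 0.5554; 0.5554 < 1: convergent.

yes, ρ = 0.5554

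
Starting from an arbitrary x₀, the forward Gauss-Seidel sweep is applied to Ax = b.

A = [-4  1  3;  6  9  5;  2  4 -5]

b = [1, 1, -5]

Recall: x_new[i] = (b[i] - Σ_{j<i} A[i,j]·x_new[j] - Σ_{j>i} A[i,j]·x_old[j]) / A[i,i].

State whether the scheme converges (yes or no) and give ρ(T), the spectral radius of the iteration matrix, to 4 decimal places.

yes, ρ = 0.6218

Diagonal D = diag(-4, 9, -5); L, U strict lower/upper.
GS T = -(D+L)⁻¹U: row 0 first, T[0,2] = -(3)/(-4) = +0.7500; later rows by forward substitution.
  T[0,:] = [+0.0000  +0.2500  +0.7500]
  T[1,:] = [+0.0000  -0.1667  -1.0556]
  T[2,:] = [+0.0000  -0.0333  -0.5444]
|eigenvalues of T|: 0.6218, 0.0894, 0.0000.
ρ = 0.6218; 0.6218 < 1 ⇒ converges.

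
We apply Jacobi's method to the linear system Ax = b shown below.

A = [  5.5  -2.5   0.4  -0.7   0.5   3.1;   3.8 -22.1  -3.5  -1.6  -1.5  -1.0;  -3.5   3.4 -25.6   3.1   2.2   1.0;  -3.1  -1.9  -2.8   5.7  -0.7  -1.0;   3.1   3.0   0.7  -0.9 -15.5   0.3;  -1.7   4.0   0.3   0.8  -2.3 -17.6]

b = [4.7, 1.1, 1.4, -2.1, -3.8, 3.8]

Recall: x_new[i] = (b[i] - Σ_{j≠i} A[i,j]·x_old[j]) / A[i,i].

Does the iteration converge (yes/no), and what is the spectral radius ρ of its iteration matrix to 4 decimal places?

Write A = D+L+U with D = diag(5.5, -22.1, -25.6, 5.7, -15.5, -17.6).
Jacobi T = -D⁻¹(L+U): T[4,2] = -(0.7)/(-15.5) = +0.0452; T[4,4] = 0.
  T[0,:] = [+0.0000 +0.4545 -0.0727 +0.1273 -0.0909 -0.5636]
  T[1,:] = [+0.1719 +0.0000 -0.1584 -0.0724 -0.0679 -0.0452]
  T[2,:] = [-0.1367 +0.1328 +0.0000 +0.1211 +0.0859 +0.0391]
  T[3,:] = [+0.5439 +0.3333 +0.4912 +0.0000 +0.1228 +0.1754]
  T[4,:] = [+0.2000 +0.1935 +0.0452 -0.0581 +0.0000 +0.0194]
  T[5,:] = [-0.0966 +0.2273 +0.0170 +0.0455 -0.1307 +0.0000]
|eigenvalues of T|: 0.5300, 0.2658, 0.2658, 0.2498, 0.2032, 0.1566.
ρ(T) = max|λ| = 0.5300; 0.5300 < 1, so it converges for any x₀.

yes, ρ = 0.5300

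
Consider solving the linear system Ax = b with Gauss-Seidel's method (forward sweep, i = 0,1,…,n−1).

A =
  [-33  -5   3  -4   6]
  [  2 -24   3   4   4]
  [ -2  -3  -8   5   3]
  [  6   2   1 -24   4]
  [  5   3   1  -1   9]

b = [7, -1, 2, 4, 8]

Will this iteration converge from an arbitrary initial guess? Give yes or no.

yes

Diagonal D = diag(-33, -24, -8, -24, 9); L, U strict lower/upper.
Gauss-Seidel: T = -(D+L)⁻¹U, row 0 first, T[0,2] = -(3)/(-33) = +0.0909; later rows by forward substitution.
  T[0,:] = [+0.0000, -0.1515, +0.0909, -0.1212, +0.1818]
  T[1,:] = [+0.0000, -0.0126, +0.1326, +0.1566, +0.1818]
  T[2,:] = [+0.0000, +0.0426, -0.0724, +0.5966, +0.2614]
  T[3,:] = [+0.0000, -0.0372, +0.0308, +0.0076, +0.2382]
  T[4,:] = [+0.0000, +0.0795, -0.0832, -0.0503, -0.1642]
moduli |λ_i(T)| = 0.3077, 0.1930, 0.1930, 0.0957, 0.0000.
spectral radius ρ = 0.3077; 0.3077 < 1, so it converges for any x₀.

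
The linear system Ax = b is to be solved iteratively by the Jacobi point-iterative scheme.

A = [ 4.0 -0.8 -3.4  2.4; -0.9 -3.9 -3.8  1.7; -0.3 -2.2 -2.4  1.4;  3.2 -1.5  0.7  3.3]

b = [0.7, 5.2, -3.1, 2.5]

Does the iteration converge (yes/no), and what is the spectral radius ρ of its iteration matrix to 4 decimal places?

no, ρ = 1.3039

Let D = diag(4, -3.9, -2.4, 3.3); L, U the strict triangles.
Jacobi T = -D⁻¹(L+U): T[1,0] = -(-0.9)/(-3.9) = -0.2308; T[1,1] = 0.
  T[0,:] = [+0.0000 +0.2000 +0.8500 -0.6000]
  T[1,:] = [-0.2308 +0.0000 -0.9744 +0.4359]
  T[2,:] = [-0.1250 -0.9167 +0.0000 +0.5833]
  T[3,:] = [-0.9697 +0.4545 -0.2121 +0.0000]
|roots of det(T-λI)|: 1.3039, 0.7420, 0.7420, 0.1682.
ρ = 1.3039; 1.3039 > 1 ⇒ diverges.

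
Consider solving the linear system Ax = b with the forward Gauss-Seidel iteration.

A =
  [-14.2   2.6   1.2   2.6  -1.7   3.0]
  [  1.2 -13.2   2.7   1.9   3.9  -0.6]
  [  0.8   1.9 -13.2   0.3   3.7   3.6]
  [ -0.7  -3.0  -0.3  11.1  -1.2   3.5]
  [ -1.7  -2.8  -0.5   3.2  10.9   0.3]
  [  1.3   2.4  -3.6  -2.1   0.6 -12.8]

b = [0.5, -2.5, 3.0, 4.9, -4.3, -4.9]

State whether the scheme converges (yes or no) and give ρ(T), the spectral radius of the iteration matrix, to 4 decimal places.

yes, ρ = 0.2930

Write A = D+L+U with D = diag(-14.2, -13.2, -13.2, 11.1, 10.9, -12.8).
Gauss-Seidel: T = -(D+L)⁻¹U, row 0 first, T[0,1] = -(2.6)/(-14.2) = +0.1831; later rows by forward substitution.
  T[0,:] = [+0.0000, +0.1831, +0.0845, +0.1831, -0.1197, +0.2113]
  T[1,:] = [+0.0000, +0.0166, +0.2122, +0.1606, +0.2846, -0.0262]
  T[2,:] = [+0.0000, +0.0135, +0.0357, +0.0569, +0.3140, +0.2818]
  T[3,:] = [+0.0000, +0.0164, +0.0637, +0.0565, +0.1860, -0.3015]
  T[4,:] = [+0.0000, +0.0286, +0.0506, +0.0558, +0.0142, +0.1001]
  T[5,:] = [+0.0000, +0.0166, +0.0303, +0.0260, -0.0770, -0.0086]
moduli |λ_i(T)| = 0.2930, 0.1330, 0.1330, 0.0188, 0.0026, 0.0000.
ρ = 0.2930; 0.2930 < 1: convergent.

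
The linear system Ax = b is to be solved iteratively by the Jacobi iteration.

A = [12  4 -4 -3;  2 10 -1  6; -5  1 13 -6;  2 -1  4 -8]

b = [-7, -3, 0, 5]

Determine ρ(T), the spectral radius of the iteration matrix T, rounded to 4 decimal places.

Diagonal D = diag(12, 10, 13, -8); L, U strict lower/upper.
T_J = -D⁻¹(L+U): T[3,2] = -(4)/(-8) = +0.5000; T[3,3] = 0.
  T[0,:] = [+0.0000  -0.3333  +0.3333  +0.2500]
  T[1,:] = [-0.2000  +0.0000  +0.1000  -0.6000]
  T[2,:] = [+0.3846  -0.0769  +0.0000  +0.4615]
  T[3,:] = [+0.2500  -0.1250  +0.5000  +0.0000]
|roots of det(T-λI)|: 0.8691, 0.5924, 0.1896, 0.1896.
spectral radius ρ = 0.8691; 0.8691 < 1, so it converges for any x₀.

0.8691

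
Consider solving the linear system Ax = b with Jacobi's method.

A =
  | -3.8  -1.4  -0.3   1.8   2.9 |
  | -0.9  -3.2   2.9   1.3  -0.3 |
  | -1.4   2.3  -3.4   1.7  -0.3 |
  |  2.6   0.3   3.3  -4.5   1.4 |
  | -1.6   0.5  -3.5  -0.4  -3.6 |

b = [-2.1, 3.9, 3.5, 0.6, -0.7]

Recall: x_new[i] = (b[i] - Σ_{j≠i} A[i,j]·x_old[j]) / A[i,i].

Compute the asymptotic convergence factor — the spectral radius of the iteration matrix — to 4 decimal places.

Let D = diag(-3.8, -3.2, -3.4, -4.5, -3.6); L, U the strict triangles.
T_J = -D⁻¹(L+U): T[1,3] = -(1.3)/(-3.2) = +0.4062; T[1,1] = 0.
  T[0,:] = [+0.0000, -0.3684, -0.0789, +0.4737, +0.7632]
  T[1,:] = [-0.2812, +0.0000, +0.9062, +0.4062, -0.0938]
  T[2,:] = [-0.4118, +0.6765, +0.0000, +0.5000, -0.0882]
  T[3,:] = [+0.5778, +0.0667, +0.7333, +0.0000, +0.3111]
  T[4,:] = [-0.4444, +0.1389, -0.9722, -0.1111, +0.0000]
|λ(T)| sorted: 1.1518, 0.7550, 0.7550, 0.4099, 0.4099.
ρ(T) = max|λ| = 1.1518; 1.1518 > 1 ⇒ diverges.

1.1518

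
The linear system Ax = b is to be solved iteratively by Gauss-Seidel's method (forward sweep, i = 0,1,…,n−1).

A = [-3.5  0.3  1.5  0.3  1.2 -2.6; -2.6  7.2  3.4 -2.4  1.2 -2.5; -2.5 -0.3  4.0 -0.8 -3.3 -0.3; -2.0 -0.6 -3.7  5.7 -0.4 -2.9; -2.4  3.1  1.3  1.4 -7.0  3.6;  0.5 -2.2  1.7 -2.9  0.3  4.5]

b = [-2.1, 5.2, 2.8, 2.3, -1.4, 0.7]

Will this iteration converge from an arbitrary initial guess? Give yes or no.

yes

Split A = D + L + U, D = diag(-3.5, 7.2, 4, 5.7, -7, 4.5).
GS T = -(D+L)⁻¹U: row 0 first, T[0,2] = -(1.5)/(-3.5) = +0.4286; later rows by forward substitution.
  T[0,:] = [+0.0000 +0.0857 +0.4286 +0.0857 +0.3429 -0.7429]
  T[1,:] = [+0.0000 +0.0310 -0.3175 +0.3643 -0.0429 +0.0790]
  T[2,:] = [+0.0000 +0.0559 +0.2440 +0.2809 +1.0361 -0.3834]
  T[3,:] = [+0.0000 +0.0696 +0.2754 +0.2508 +0.8585 +0.0076]
  T[4,:] = [+0.0000 +0.0086 -0.1871 +0.2343 +0.2276 +0.7343]
  T[5,:] = [+0.0000 +0.0288 -0.1051 +0.2084 +0.0876 +0.2219]
eigenvalue magnitudes: 0.8367, 0.3197, 0.3197, 0.1740, 0.0022, 0.0000.
spectral radius ρ = 0.8367; 0.8367 < 1 ⇒ converges.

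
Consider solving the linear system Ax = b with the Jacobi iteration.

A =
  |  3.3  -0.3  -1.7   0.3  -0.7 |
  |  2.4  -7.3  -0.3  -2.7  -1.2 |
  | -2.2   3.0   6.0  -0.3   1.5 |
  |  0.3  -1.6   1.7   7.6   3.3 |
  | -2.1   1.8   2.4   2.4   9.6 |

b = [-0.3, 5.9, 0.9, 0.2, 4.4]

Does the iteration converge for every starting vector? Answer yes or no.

Split A = D + L + U, D = diag(3.3, -7.3, 6, 7.6, 9.6).
T_J = -D⁻¹(L+U): T[3,4] = -(3.3)/(7.6) = -0.4342; T[3,3] = 0.
  T[0,:] = [+0.0000, +0.0909, +0.5152, -0.0909, +0.2121]
  T[1,:] = [+0.3288, +0.0000, -0.0411, -0.3699, -0.1644]
  T[2,:] = [+0.3667, -0.5000, +0.0000, +0.0500, -0.2500]
  T[3,:] = [-0.0395, +0.2105, -0.2237, +0.0000, -0.4342]
  T[4,:] = [+0.2188, -0.1875, -0.2500, -0.2500, +0.0000]
eigenvalue magnitudes: 0.8489, 0.4255, 0.4255, 0.3444, 0.0637.
spectral radius ρ = 0.8489; 0.8489 < 1 ⇒ converges.

yes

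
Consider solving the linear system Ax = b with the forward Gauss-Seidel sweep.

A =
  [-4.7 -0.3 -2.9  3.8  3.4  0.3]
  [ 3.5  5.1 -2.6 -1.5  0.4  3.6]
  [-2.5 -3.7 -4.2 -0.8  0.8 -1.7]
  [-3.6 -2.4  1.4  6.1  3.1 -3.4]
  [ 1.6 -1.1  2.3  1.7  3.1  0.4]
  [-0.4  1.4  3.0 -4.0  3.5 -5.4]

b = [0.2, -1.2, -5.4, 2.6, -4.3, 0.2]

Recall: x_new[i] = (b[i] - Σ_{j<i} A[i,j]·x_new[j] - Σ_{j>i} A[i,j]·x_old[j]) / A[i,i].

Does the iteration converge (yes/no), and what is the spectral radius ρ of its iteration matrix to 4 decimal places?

Write A = D+L+U with D = diag(-4.7, 5.1, -4.2, 6.1, 3.1, -5.4).
GS T = -(D+L)⁻¹U: row 0 first, T[0,1] = -(-0.3)/(-4.7) = -0.0638; later rows by forward substitution.
  T[0,:] = [+0.0000 -0.0638 -0.6170 +0.8085 +0.7234 +0.0638]
  T[1,:] = [+0.0000 +0.0438 +0.9332 -0.2607 -0.5749 -0.7497]
  T[2,:] = [+0.0000 -0.0006 -0.4549 -0.4420 +0.2663 +0.2177]
  T[3,:] = [+0.0000 -0.0203 +0.1074 +0.4760 -0.3686 +0.2501]
  T[4,:] = [+0.0000 +0.0601 +0.9282 -0.4429 -0.5728 -0.7267]
  T[5,:] = [+0.0000 +0.0697 +0.5570 -1.0127 -0.1529 -0.7344]
moduli |λ_i(T)| = 1.3931, 0.2737, 0.2737, 0.0170, 0.0170, 0.0000.
ρ(T) = max|λ| = 1.3931; 1.3931 > 1 ⇒ diverges.

no, ρ = 1.3931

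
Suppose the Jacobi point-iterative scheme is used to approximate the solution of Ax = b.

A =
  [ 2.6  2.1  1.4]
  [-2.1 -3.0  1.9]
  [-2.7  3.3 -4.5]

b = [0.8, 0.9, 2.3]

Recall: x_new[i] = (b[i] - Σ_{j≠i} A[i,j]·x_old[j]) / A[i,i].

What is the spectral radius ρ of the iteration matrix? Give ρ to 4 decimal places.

1.3375

Let D = diag(2.6, -3, -4.5); L, U the strict triangles.
Jacobi: T = -D⁻¹(L+U), T[1,0] = -(-2.1)/(-3) = -0.7000; T[1,1] = 0.
  T[0,:] = [+0.0000  -0.8077  -0.5385]
  T[1,:] = [-0.7000  +0.0000  +0.6333]
  T[2,:] = [-0.6000  +0.7333  +0.0000]
|roots of det(T-λI)|: 1.3375, 0.7743, 0.5633.
ρ = 1.3375; 1.3375 > 1 ⇒ diverges.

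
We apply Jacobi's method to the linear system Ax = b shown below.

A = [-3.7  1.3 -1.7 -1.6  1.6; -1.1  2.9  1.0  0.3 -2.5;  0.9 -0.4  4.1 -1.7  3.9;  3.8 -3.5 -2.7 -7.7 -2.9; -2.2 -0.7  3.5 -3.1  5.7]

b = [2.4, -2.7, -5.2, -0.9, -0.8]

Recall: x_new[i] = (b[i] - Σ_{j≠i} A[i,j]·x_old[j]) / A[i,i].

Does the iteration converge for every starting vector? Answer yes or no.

no

Diagonal D = diag(-3.7, 2.9, 4.1, -7.7, 5.7); L, U strict lower/upper.
Jacobi: T = -D⁻¹(L+U), T[3,0] = -(3.8)/(-7.7) = +0.4935; T[3,3] = 0.
  T[0,:] = [+0.0000 +0.3514 -0.4595 -0.4324 +0.4324]
  T[1,:] = [+0.3793 +0.0000 -0.3448 -0.1034 +0.8621]
  T[2,:] = [-0.2195 +0.0976 +0.0000 +0.4146 -0.9512]
  T[3,:] = [+0.4935 -0.4545 -0.3506 +0.0000 -0.3766]
  T[4,:] = [+0.3860 +0.1228 -0.6140 +0.5439 +0.0000]
|eigenvalues of T|: 1.1712, 0.7142, 0.7073, 0.7073, 0.0095.
spectral radius ρ = 1.1712; 1.1712 > 1 ⇒ diverges.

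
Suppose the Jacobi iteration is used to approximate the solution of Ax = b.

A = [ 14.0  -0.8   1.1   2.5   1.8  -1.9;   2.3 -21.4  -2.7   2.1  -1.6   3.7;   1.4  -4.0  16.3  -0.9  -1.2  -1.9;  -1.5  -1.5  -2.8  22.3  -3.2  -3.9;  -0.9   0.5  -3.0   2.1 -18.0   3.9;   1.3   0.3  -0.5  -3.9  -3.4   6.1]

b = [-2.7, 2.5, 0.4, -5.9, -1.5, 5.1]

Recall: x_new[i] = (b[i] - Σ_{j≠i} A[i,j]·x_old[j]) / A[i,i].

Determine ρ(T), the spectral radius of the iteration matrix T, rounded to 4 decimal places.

Split A = D + L + U, D = diag(14, -21.4, 16.3, 22.3, -18, 6.1).
Jacobi: T = -D⁻¹(L+U), T[4,2] = -(-3)/(-18) = -0.1667; T[4,4] = 0.
  T[0,:] = [+0.0000  +0.0571  -0.0786  -0.1786  -0.1286  +0.1357]
  T[1,:] = [+0.1075  +0.0000  -0.1262  +0.0981  -0.0748  +0.1729]
  T[2,:] = [-0.0859  +0.2454  +0.0000  +0.0552  +0.0736  +0.1166]
  T[3,:] = [+0.0673  +0.0673  +0.1256  +0.0000  +0.1435  +0.1749]
  T[4,:] = [-0.0500  +0.0278  -0.1667  +0.1167  +0.0000  +0.2167]
  T[5,:] = [-0.2131  -0.0492  +0.0820  +0.6393  +0.5574  +0.0000]
|roots of det(T-λI)|: 0.5717, 0.2193, 0.2154, 0.2154, 0.0268, 0.0268.
ρ(T) = max|λ| = 0.5717; 0.5717 < 1, so it converges for any x₀.

0.5717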